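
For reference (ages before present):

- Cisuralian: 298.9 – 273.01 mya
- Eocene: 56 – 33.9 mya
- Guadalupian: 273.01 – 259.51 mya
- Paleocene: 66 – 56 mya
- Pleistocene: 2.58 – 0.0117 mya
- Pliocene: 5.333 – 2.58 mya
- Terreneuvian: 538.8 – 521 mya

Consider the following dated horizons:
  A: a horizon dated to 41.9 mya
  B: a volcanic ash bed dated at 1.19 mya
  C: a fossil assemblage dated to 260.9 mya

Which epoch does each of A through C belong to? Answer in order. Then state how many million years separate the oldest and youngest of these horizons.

Match each age against the start–end ranges in the excerpt: A = 41.9 Ma → Eocene (56–33.9); B = 1.19 Ma → Pleistocene (2.58–0.0117); C = 260.9 Ma → Guadalupian (273.01–259.51).
The largest age is 260.9 Ma and the smallest is 1.19 Ma; their difference is 259.71 Myr.

A — Eocene; B — Pleistocene; C — Guadalupian; span 259.71 million years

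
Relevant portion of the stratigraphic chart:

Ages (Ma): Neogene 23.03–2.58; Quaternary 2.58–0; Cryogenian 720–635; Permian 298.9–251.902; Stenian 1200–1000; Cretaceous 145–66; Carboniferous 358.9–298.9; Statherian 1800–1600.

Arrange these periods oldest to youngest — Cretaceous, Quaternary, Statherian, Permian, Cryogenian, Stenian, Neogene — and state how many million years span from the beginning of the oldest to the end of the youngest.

From the excerpt: Cretaceous 145–66; Quaternary 2.58–0; Statherian 1800–1600; Permian 298.9–251.902; Cryogenian 720–635; Stenian 1200–1000; Neogene 23.03–2.58 (Ma).
Larger Ma is earlier, so the oldest is Statherian and the youngest is Quaternary; oldest to youngest: Statherian, Stenian, Cryogenian, Permian, Cretaceous, Neogene, Quaternary.
Oldest start 1800 minus youngest end 0 gives 1800 Myr overall.

Statherian, Stenian, Cryogenian, Permian, Cretaceous, Neogene, Quaternary; total span 1800 Myr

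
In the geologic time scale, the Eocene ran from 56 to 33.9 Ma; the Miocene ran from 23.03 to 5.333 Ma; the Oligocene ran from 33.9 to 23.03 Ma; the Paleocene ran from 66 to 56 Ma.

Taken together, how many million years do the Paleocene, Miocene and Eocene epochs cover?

Duration is start − end for each: (66 − 56) + (23.03 − 5.333) + (56 − 33.9).
That is 10 + 17.697 + 22.1, which totals 49.797 million years.

49.797 million years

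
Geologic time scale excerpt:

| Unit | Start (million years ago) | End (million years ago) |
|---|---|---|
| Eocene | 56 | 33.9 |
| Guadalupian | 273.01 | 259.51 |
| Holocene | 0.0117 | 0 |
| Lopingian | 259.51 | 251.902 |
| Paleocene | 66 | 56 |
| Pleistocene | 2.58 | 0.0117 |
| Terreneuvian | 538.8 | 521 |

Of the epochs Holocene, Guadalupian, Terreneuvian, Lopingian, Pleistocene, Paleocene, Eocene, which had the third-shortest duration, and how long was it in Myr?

Lopingian, 7.608 million years

Durations: Holocene 0.0117; Guadalupian 13.5; Terreneuvian 17.8; Lopingian 7.608; Pleistocene 2.5683; Paleocene 10; Eocene 22.1 Myr.
Sorted shortest-first: Holocene (0.0117), Pleistocene (2.5683), Lopingian (7.608), Paleocene (10), Guadalupian (13.5), Terreneuvian (17.8), Eocene (22.1).
The third shortest is Lopingian at 7.608 Myr.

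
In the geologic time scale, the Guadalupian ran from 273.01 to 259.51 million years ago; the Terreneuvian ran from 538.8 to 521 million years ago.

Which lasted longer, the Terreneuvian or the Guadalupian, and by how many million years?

Terreneuvian, by 4.3 million years

Terreneuvian: 538.8 − 521 = 17.8 Myr.
Guadalupian: 273.01 − 259.51 = 13.5 Myr.
Difference: 17.8 − 13.5 = 4.3 Myr, so the Terreneuvian was longer.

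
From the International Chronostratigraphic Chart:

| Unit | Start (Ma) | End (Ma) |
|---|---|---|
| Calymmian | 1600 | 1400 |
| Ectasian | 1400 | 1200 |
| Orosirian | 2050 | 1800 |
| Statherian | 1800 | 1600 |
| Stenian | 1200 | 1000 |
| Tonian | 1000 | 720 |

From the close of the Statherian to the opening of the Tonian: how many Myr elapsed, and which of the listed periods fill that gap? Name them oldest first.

End of Statherian = 1600 Ma; start of Tonian = 1000 Ma.
Gap = 1600 − 1000 = 600 Myr.
Periods wholly inside 1600–1000 Ma: Calymmian (1600–1400), Ectasian (1400–1200), Stenian (1200–1000).

600 million years; Calymmian, Ectasian, Stenian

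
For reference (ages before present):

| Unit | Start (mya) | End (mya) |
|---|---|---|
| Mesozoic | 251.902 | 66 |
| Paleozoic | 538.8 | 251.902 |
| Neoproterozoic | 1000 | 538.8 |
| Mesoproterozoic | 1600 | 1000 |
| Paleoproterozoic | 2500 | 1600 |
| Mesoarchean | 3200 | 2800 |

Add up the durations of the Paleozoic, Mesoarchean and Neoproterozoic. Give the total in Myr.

Duration is start − end for each: (538.8 − 251.902) + (3200 − 2800) + (1000 − 538.8).
That is 286.898 + 400 + 461.2, which totals 1148.098 million years.

1148.098 million years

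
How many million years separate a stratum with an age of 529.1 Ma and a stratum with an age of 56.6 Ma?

529.1 − 56.6 = 472.5 million years.

472.5 million years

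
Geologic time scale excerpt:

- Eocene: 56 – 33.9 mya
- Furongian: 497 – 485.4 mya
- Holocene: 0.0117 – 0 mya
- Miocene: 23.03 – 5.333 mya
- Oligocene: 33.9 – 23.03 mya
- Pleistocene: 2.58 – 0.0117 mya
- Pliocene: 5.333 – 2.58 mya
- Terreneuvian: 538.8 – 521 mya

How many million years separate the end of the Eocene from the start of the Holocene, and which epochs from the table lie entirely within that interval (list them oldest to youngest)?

End of Eocene = 33.9 Ma; start of Holocene = 0.0117 Ma.
Gap = 33.9 − 0.0117 = 33.8883 Myr.
Epochs wholly inside 33.9–0.0117 Ma: Oligocene (33.9–23.03), Miocene (23.03–5.333), Pliocene (5.333–2.58), Pleistocene (2.58–0.0117).

33.8883 million years; Oligocene, Miocene, Pliocene, Pleistocene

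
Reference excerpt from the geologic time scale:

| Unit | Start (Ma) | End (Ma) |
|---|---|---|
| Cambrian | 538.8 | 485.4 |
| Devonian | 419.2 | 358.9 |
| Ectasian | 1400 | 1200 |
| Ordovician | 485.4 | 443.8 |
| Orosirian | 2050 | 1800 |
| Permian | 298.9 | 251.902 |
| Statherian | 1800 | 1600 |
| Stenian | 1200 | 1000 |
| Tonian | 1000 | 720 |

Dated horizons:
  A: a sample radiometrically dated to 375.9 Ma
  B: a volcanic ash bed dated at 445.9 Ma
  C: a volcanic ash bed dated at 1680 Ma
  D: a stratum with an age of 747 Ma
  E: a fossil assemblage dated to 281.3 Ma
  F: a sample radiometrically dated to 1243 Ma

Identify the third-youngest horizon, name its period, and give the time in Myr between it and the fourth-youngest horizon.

B, in the Ordovician; 301.1 million years to D

Smaller Ma means younger, so youngest first: E 281.3 < A 375.9 < B 445.9 < D 747 < F 1243 < C 1680.
Counting 3 along gives B (445.9 Ma); the excerpt puts that inside the Ordovician, 485.4–443.8 Ma.
Next in line is D (747 Ma), and 747 − 445.9 = 301.1 Myr.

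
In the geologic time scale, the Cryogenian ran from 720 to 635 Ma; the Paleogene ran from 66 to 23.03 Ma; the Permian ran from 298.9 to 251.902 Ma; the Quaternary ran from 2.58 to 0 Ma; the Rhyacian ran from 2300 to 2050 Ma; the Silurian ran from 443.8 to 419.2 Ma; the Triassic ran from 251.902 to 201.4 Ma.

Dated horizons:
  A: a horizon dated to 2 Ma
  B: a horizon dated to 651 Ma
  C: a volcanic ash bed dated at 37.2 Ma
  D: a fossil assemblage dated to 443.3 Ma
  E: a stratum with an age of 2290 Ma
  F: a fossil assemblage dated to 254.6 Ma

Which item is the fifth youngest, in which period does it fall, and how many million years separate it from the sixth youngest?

B, in the Cryogenian; 1639 million years to E

Sorted youngest-first by Ma: A (2), C (37.2), F (254.6), D (443.3), B (651), E (2290).
The fifth youngest is B at 651 Ma, which lies in 720–635 Ma: the Cryogenian.
The sixth youngest is E at 2290 Ma; separation = |651 − 2290| = 1639 Myr.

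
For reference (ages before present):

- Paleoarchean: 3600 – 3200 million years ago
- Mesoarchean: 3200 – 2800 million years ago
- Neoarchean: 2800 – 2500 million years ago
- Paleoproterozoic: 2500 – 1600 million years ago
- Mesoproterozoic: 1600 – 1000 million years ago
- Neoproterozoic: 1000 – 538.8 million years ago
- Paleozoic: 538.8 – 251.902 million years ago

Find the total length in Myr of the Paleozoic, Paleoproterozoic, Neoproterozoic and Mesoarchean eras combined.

Each duration: Paleozoic = 286.898; Paleoproterozoic = 900; Neoproterozoic = 461.2; Mesoarchean = 400.
Sum: 286.898 + 900 + 461.2 + 400 = 2048.098 Myr.

2048.098 million years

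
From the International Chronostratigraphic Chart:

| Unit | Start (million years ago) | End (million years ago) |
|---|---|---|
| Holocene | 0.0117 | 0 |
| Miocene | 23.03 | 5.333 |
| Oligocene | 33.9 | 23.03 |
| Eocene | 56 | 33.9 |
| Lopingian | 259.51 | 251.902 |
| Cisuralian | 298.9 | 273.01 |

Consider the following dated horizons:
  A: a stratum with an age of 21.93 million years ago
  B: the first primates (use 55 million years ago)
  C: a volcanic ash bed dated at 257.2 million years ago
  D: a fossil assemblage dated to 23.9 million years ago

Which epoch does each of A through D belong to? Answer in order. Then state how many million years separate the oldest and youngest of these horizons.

A — Miocene; B — Eocene; C — Lopingian; D — Oligocene; span 235.27 million years

A: 21.93 Ma lies in 23.03–5.333 Ma, so Miocene.
B: 55 Ma lies in 56–33.9 Ma, so Eocene.
C: 257.2 Ma lies in 259.51–251.902 Ma, so Lopingian.
D: 23.9 Ma lies in 33.9–23.03 Ma, so Oligocene.
Oldest = 257.2 Ma, youngest = 21.93 Ma → span 235.27 Myr.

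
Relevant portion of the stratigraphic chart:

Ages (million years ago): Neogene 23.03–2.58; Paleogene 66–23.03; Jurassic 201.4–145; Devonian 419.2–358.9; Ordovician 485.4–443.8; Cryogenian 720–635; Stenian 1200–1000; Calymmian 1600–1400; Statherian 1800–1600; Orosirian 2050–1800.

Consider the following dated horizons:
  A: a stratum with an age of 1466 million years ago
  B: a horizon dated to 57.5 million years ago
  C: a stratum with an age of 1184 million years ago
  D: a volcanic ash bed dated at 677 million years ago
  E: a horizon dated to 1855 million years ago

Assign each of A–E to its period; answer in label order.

Match each age against the start–end ranges in the excerpt: A = 1466 Ma → Calymmian (1600–1400); B = 57.5 Ma → Paleogene (66–23.03); C = 1184 Ma → Stenian (1200–1000); D = 677 Ma → Cryogenian (720–635); E = 1855 Ma → Orosirian (2050–1800).

A — Calymmian; B — Paleogene; C — Stenian; D — Cryogenian; E — Orosirian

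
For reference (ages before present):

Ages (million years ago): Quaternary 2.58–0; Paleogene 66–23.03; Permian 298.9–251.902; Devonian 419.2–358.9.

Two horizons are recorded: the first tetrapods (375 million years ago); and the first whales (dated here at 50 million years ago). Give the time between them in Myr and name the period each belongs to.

325 million years apart; the first in the Devonian, the second in the Paleogene

Elapsed time: 375 − 50 = 325 Myr.
375 Ma lies within 419.2–358.9 Ma: Devonian.
50 Ma lies within 66–23.03 Ma: Paleogene.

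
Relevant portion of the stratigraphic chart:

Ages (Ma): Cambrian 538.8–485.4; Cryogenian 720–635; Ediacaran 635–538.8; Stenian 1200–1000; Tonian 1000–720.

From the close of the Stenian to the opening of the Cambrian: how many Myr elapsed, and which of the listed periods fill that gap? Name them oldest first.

The Stenian closes at 1000 Ma and the Cambrian opens at 538.8 Ma, so the interval is 1000 − 538.8 = 461.2 Myr.
A period fits inside if it starts at or after 1000 Ma and ends at or before 538.8 Ma; oldest first that gives Tonian, Cryogenian, Ediacaran.

461.2 million years; Tonian, Cryogenian, Ediacaran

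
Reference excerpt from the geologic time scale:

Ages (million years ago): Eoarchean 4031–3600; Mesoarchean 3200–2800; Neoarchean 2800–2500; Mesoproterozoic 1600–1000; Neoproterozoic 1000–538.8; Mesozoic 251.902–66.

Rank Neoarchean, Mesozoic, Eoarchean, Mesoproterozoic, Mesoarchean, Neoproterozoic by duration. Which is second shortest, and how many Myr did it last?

Start − end for each: Neoarchean 2800 − 2500 = 300; Mesozoic 251.902 − 66 = 185.902; Eoarchean 4031 − 3600 = 431; Mesoproterozoic 1600 − 1000 = 600; Mesoarchean 3200 − 2800 = 400; Neoproterozoic 1000 − 538.8 = 461.2.
Ranking these from shortest: Mesozoic < Neoarchean < Mesoarchean < Eoarchean < Neoproterozoic < Mesoproterozoic.
Position 2 in that ranking is Neoarchean, which lasted 300 Myr.

Neoarchean, 300 million years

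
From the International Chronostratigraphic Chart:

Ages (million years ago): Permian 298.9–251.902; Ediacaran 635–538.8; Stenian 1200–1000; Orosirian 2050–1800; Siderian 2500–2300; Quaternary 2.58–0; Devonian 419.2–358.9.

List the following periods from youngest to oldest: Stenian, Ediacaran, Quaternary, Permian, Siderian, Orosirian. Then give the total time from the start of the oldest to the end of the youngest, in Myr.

Start ages (Ma): Siderian 2500, Orosirian 2050, Stenian 1200, Ediacaran 635, Permian 298.9, Quaternary 2.58.
Ordered youngest to oldest: Quaternary, Permian, Ediacaran, Stenian, Orosirian, Siderian.
Span = 2500 − 0 = 2500 Myr.

Quaternary, Permian, Ediacaran, Stenian, Orosirian, Siderian; total span 2500 Myr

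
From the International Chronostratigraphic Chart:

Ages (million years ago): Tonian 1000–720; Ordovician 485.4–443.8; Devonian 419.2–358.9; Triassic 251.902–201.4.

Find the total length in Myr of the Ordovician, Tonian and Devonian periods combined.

381.9 million years

Each duration: Ordovician = 41.6; Tonian = 280; Devonian = 60.3.
Sum: 41.6 + 280 + 60.3 = 381.9 Myr.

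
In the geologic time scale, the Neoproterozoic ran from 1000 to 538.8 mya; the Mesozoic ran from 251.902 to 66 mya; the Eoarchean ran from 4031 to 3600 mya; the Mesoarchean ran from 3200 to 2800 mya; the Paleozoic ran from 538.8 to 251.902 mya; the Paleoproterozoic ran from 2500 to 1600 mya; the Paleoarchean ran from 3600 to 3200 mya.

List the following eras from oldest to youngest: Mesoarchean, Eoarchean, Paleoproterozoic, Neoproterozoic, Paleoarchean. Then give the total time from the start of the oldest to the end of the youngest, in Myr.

From the excerpt: Mesoarchean 3200–2800; Eoarchean 4031–3600; Paleoproterozoic 2500–1600; Neoproterozoic 1000–538.8; Paleoarchean 3600–3200 (Ma).
Larger Ma is earlier, so the oldest is Eoarchean and the youngest is Neoproterozoic; oldest to youngest: Eoarchean, Paleoarchean, Mesoarchean, Paleoproterozoic, Neoproterozoic.
Oldest start 4031 minus youngest end 538.8 gives 3492.2 Myr overall.

Eoarchean, Paleoarchean, Mesoarchean, Paleoproterozoic, Neoproterozoic; total span 3492.2 Myr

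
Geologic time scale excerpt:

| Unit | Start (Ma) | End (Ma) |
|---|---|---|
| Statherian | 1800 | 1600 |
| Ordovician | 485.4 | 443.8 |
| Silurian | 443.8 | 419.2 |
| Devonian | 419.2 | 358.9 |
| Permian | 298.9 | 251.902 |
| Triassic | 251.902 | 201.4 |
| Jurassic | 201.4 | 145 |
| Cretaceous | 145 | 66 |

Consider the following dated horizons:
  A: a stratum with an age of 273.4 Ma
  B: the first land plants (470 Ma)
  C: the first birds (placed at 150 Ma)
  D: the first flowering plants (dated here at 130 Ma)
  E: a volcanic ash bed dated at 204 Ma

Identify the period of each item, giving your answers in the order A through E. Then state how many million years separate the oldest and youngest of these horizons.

Match each age against the start–end ranges in the excerpt: A = 273.4 Ma → Permian (298.9–251.902); B = 470 Ma → Ordovician (485.4–443.8); C = 150 Ma → Jurassic (201.4–145); D = 130 Ma → Cretaceous (145–66); E = 204 Ma → Triassic (251.902–201.4).
The largest age is 470 Ma and the smallest is 130 Ma; their difference is 340 Myr.

A — Permian; B — Ordovician; C — Jurassic; D — Cretaceous; E — Triassic; span 340 million years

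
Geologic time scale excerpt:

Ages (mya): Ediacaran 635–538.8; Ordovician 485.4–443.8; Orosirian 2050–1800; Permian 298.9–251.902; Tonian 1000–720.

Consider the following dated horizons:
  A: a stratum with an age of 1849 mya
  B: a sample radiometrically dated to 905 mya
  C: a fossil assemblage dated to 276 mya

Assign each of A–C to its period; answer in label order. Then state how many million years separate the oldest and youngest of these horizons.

Match each age against the start–end ranges in the excerpt: A = 1849 Ma → Orosirian (2050–1800); B = 905 Ma → Tonian (1000–720); C = 276 Ma → Permian (298.9–251.902).
The largest age is 1849 Ma and the smallest is 276 Ma; their difference is 1573 Myr.

A — Orosirian; B — Tonian; C — Permian; span 1573 million years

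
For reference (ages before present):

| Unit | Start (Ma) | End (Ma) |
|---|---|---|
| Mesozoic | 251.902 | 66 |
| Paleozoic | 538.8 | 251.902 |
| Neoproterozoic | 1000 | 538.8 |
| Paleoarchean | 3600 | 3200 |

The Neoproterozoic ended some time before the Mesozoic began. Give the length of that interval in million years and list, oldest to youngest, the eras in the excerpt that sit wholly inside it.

The Neoproterozoic closes at 538.8 Ma and the Mesozoic opens at 251.902 Ma, so the interval is 538.8 − 251.902 = 286.898 Myr.
An era fits inside if it starts at or after 538.8 Ma and ends at or before 251.902 Ma; oldest first that gives Paleozoic.

286.898 million years; Paleozoic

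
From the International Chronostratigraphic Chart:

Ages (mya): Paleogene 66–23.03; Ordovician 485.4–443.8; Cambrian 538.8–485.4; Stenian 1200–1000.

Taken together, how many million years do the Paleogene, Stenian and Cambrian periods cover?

Duration is start − end for each: (66 − 23.03) + (1200 − 1000) + (538.8 − 485.4).
That is 42.97 + 200 + 53.4, which totals 296.37 million years.

296.37 million years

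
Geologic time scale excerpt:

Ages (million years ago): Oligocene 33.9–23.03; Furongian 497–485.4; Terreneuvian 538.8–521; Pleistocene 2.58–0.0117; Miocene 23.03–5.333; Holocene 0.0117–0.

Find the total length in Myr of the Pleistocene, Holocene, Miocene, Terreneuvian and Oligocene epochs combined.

Duration is start − end for each: (2.58 − 0.0117) + (0.0117 − 0) + (23.03 − 5.333) + (538.8 − 521) + (33.9 − 23.03).
That is 2.5683 + 0.0117 + 17.697 + 17.8 + 10.87, which totals 48.947 million years.

48.947 million years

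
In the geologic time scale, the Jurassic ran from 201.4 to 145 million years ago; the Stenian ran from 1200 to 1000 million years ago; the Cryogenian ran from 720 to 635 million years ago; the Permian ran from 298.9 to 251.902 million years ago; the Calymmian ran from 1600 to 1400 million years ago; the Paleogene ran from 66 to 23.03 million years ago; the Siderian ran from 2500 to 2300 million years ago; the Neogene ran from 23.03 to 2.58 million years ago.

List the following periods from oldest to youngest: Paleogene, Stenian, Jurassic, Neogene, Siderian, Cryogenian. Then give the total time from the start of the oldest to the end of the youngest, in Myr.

Siderian → Stenian → Cryogenian → Jurassic → Paleogene → Neogene; total span 2497.42 Myr

From the excerpt: Paleogene 66–23.03; Stenian 1200–1000; Jurassic 201.4–145; Neogene 23.03–2.58; Siderian 2500–2300; Cryogenian 720–635 (Ma).
Larger Ma is earlier, so the oldest is Siderian and the youngest is Neogene; oldest to youngest: Siderian, Stenian, Cryogenian, Jurassic, Paleogene, Neogene.
Oldest start 2500 minus youngest end 2.58 gives 2497.42 Myr overall.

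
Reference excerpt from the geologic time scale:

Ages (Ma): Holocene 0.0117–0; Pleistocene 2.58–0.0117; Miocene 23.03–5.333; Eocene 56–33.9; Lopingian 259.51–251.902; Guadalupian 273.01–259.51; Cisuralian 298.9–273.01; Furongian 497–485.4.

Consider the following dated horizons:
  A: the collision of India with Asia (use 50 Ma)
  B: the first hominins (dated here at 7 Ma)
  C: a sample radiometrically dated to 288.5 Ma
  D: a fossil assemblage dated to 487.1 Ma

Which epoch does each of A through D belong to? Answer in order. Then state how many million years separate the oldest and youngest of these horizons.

A — Eocene; B — Miocene; C — Cisuralian; D — Furongian; span 480.1 million years

A: 50 Ma lies in 56–33.9 Ma, so Eocene.
B: 7 Ma lies in 23.03–5.333 Ma, so Miocene.
C: 288.5 Ma lies in 298.9–273.01 Ma, so Cisuralian.
D: 487.1 Ma lies in 497–485.4 Ma, so Furongian.
Oldest = 487.1 Ma, youngest = 7 Ma → span 480.1 Myr.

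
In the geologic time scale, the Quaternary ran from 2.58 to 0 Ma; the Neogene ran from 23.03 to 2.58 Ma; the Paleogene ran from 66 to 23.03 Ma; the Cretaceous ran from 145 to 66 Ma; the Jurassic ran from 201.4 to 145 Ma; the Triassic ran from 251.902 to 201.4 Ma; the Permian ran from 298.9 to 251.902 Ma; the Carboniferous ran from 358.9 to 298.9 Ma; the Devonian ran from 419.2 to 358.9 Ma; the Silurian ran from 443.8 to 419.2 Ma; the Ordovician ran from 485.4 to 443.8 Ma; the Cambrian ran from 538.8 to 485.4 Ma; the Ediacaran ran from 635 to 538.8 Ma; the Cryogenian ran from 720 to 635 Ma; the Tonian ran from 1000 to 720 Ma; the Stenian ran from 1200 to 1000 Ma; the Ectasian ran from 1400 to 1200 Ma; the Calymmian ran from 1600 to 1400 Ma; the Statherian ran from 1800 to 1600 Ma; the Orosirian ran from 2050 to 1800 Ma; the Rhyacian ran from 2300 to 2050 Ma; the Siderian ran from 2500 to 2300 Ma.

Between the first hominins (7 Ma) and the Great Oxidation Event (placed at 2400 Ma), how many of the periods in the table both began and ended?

2400 Ma sits inside the Siderian (2500–2300) and 7 Ma inside the Neogene (23.03–2.58); neither of those is wholly between the two dates.
The listed periods lying completely between them are Rhyacian, Orosirian, Statherian, Calymmian, Ectasian, Stenian, Tonian, Cryogenian, Ediacaran, Cambrian, Ordovician, Silurian, Devonian, Carboniferous, Permian, Triassic, Jurassic, Cretaceous, Paleogene — 19 in all.

19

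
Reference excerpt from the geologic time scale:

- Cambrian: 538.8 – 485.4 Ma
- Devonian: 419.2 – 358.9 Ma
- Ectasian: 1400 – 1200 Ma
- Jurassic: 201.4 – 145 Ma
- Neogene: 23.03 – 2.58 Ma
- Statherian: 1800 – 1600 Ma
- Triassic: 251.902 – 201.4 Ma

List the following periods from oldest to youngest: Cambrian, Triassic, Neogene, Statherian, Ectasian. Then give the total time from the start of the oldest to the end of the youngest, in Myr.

Statherian, Ectasian, Cambrian, Triassic, Neogene; total span 1797.42 Myr

Start ages (Ma): Statherian 1800, Ectasian 1400, Cambrian 538.8, Triassic 251.902, Neogene 23.03.
Ordered oldest to youngest: Statherian, Ectasian, Cambrian, Triassic, Neogene.
Span = 1800 − 2.58 = 1797.42 Myr.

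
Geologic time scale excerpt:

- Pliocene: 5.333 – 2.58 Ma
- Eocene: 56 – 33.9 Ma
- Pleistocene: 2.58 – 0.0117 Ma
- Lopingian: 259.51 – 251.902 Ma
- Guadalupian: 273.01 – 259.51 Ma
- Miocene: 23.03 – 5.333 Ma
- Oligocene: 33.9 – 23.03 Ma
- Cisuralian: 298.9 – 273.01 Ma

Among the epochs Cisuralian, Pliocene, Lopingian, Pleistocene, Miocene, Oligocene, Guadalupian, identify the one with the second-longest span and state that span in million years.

Miocene, 17.697 million years

Durations: Cisuralian 25.89; Pliocene 2.753; Lopingian 7.608; Pleistocene 2.5683; Miocene 17.697; Oligocene 10.87; Guadalupian 13.5 Myr.
Sorted longest-first: Cisuralian (25.89), Miocene (17.697), Guadalupian (13.5), Oligocene (10.87), Lopingian (7.608), Pliocene (2.753), Pleistocene (2.5683).
The second longest is Miocene at 17.697 Myr.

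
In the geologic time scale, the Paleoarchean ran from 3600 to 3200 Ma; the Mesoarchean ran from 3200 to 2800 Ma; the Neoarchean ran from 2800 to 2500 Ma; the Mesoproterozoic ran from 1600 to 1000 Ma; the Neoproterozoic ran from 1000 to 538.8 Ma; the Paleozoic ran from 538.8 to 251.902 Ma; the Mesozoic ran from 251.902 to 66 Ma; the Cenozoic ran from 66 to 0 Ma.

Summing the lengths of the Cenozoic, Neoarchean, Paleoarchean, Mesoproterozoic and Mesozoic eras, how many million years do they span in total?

1551.902 million years

Each duration: Cenozoic = 66; Neoarchean = 300; Paleoarchean = 400; Mesoproterozoic = 600; Mesozoic = 185.902.
Sum: 66 + 300 + 400 + 600 + 185.902 = 1551.902 Myr.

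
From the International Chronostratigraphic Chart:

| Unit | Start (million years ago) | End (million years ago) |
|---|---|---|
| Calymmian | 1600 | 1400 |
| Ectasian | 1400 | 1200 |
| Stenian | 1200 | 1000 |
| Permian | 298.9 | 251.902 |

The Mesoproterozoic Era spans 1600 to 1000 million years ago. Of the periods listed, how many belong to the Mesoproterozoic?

Periods inside 1600–1000 Ma: Calymmian, Ectasian, Stenian — 3 in total.

3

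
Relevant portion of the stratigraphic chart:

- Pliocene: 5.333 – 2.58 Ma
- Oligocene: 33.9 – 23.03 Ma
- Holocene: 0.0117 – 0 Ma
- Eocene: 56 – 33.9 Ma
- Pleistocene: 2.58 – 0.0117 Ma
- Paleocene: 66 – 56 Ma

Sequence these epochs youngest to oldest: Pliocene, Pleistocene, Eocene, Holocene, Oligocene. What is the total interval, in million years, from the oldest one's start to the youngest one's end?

Start ages (Ma): Eocene 56, Oligocene 33.9, Pliocene 5.333, Pleistocene 2.58, Holocene 0.0117.
Ordered youngest to oldest: Holocene, Pleistocene, Pliocene, Oligocene, Eocene.
Span = 56 − 0 = 56 Myr.

Holocene, Pleistocene, Pliocene, Oligocene, Eocene; total span 56 Myr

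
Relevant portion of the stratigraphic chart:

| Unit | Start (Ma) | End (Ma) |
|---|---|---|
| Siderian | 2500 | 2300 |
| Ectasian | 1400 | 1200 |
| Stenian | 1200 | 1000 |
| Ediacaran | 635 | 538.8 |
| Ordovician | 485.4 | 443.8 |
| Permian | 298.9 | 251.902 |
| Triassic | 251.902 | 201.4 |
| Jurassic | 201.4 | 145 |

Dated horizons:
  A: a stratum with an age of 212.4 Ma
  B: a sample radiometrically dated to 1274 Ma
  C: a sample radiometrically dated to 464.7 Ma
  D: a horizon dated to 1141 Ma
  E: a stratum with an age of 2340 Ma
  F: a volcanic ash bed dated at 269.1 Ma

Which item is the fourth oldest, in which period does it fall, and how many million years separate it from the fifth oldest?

C, in the Ordovician; 195.6 million years to F

Sorted oldest-first by Ma: E (2340), B (1274), D (1141), C (464.7), F (269.1), A (212.4).
The fourth oldest is C at 464.7 Ma, which lies in 485.4–443.8 Ma: the Ordovician.
The fifth oldest is F at 269.1 Ma; separation = |464.7 − 269.1| = 195.6 Myr.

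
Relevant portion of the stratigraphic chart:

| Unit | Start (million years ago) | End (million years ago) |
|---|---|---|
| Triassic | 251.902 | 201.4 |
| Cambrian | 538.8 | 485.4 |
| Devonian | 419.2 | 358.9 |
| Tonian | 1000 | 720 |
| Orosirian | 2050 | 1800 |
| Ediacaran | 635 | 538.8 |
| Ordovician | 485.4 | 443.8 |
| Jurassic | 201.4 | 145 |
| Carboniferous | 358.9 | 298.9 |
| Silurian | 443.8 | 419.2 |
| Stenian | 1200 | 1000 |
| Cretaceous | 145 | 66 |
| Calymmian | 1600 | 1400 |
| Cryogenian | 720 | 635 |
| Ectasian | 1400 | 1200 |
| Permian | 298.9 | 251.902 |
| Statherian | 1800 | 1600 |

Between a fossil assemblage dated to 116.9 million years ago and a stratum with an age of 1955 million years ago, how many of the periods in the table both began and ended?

1955 Ma sits inside the Orosirian (2050–1800) and 116.9 Ma inside the Cretaceous (145–66); neither of those is wholly between the two dates.
The listed periods lying completely between them are Statherian, Calymmian, Ectasian, Stenian, Tonian, Cryogenian, Ediacaran, Cambrian, Ordovician, Silurian, Devonian, Carboniferous, Permian, Triassic, Jurassic — 15 in all.

15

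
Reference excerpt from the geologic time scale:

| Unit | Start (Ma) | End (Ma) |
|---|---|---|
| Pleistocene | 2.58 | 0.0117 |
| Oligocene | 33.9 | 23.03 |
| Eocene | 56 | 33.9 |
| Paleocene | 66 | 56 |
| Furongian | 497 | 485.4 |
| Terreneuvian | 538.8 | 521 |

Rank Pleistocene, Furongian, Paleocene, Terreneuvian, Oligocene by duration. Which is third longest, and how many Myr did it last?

Start − end for each: Pleistocene 2.58 − 0.0117 = 2.5683; Furongian 497 − 485.4 = 11.6; Paleocene 66 − 56 = 10; Terreneuvian 538.8 − 521 = 17.8; Oligocene 33.9 − 23.03 = 10.87.
Ranking these from longest: Terreneuvian > Furongian > Oligocene > Paleocene > Pleistocene.
Position 3 in that ranking is Oligocene, which lasted 10.87 Myr.

Oligocene, 10.87 million years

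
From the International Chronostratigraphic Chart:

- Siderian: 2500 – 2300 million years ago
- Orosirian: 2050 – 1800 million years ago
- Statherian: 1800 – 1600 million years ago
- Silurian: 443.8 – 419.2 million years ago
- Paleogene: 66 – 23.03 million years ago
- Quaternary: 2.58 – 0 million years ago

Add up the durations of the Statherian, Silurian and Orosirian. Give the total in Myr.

474.6 million years

Duration is start − end for each: (1800 − 1600) + (443.8 − 419.2) + (2050 − 1800).
That is 200 + 24.6 + 250, which totals 474.6 million years.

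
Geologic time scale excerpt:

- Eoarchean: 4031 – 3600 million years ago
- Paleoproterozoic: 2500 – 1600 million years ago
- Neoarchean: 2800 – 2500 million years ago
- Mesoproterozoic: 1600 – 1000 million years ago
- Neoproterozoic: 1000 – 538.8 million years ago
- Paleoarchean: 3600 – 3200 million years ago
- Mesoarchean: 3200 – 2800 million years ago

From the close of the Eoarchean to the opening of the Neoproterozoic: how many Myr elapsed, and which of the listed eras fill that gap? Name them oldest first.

2600 million years; Paleoarchean, Mesoarchean, Neoarchean, Paleoproterozoic, Mesoproterozoic

The Eoarchean closes at 3600 Ma and the Neoproterozoic opens at 1000 Ma, so the interval is 3600 − 1000 = 2600 Myr.
An era fits inside if it starts at or after 3600 Ma and ends at or before 1000 Ma; oldest first that gives Paleoarchean, Mesoarchean, Neoarchean, Paleoproterozoic, Mesoproterozoic.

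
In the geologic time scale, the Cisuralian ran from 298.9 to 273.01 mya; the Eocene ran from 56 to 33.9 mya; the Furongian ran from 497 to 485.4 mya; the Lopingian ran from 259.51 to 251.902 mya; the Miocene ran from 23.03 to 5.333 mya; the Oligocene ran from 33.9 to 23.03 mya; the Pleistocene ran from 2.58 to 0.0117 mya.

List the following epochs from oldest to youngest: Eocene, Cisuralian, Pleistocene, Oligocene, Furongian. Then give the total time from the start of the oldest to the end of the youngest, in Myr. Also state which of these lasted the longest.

Furongian → Cisuralian → Eocene → Oligocene → Pleistocene; total span 496.9883 Myr; longest is Cisuralian

From the excerpt: Eocene 56–33.9; Cisuralian 298.9–273.01; Pleistocene 2.58–0.0117; Oligocene 33.9–23.03; Furongian 497–485.4 (Ma).
Larger Ma is earlier, so the oldest is Furongian and the youngest is Pleistocene; oldest to youngest: Furongian, Cisuralian, Eocene, Oligocene, Pleistocene.
Oldest start 497 minus youngest end 0.0117 gives 496.9883 Myr overall.
Individual lengths (start − end): Oligocene 10.87; Pleistocene 2.5683; Furongian 11.6; Eocene 22.1; Cisuralian 25.89. The largest is Cisuralian at 25.89 Myr.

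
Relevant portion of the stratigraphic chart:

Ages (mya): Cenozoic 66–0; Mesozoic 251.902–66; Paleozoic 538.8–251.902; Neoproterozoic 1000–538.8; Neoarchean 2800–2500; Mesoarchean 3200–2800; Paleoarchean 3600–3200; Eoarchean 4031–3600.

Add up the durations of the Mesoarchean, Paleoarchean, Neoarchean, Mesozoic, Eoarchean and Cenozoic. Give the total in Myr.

Each duration: Mesoarchean = 400; Paleoarchean = 400; Neoarchean = 300; Mesozoic = 185.902; Eoarchean = 431; Cenozoic = 66.
Sum: 400 + 400 + 300 + 185.902 + 431 + 66 = 1782.902 Myr.

1782.902 million years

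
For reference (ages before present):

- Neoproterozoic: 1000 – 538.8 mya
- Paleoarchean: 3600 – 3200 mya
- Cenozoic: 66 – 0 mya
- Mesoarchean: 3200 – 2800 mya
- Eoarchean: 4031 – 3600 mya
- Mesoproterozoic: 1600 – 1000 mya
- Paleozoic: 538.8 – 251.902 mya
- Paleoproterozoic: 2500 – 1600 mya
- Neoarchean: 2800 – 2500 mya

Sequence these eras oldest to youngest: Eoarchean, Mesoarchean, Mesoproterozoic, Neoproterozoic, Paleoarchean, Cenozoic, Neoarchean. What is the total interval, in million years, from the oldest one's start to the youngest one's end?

Eoarchean, Paleoarchean, Mesoarchean, Neoarchean, Mesoproterozoic, Neoproterozoic, Cenozoic; total span 4031 Myr

Start ages (Ma): Eoarchean 4031, Paleoarchean 3600, Mesoarchean 3200, Neoarchean 2800, Mesoproterozoic 1600, Neoproterozoic 1000, Cenozoic 66.
Ordered oldest to youngest: Eoarchean, Paleoarchean, Mesoarchean, Neoarchean, Mesoproterozoic, Neoproterozoic, Cenozoic.
Span = 4031 − 0 = 4031 Myr.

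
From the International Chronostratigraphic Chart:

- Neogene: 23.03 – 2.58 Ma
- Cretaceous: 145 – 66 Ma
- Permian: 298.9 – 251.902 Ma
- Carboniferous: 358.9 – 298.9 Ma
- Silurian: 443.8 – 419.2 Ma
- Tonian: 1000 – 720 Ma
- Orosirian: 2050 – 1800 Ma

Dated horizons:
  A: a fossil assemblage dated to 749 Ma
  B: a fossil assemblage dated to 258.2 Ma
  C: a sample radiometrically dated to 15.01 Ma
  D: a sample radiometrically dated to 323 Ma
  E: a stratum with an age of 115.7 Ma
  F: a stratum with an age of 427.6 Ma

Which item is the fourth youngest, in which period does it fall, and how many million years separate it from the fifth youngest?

Smaller Ma means younger, so youngest first: C 15.01 < E 115.7 < B 258.2 < D 323 < F 427.6 < A 749.
Counting 4 along gives D (323 Ma); the excerpt puts that inside the Carboniferous, 358.9–298.9 Ma.
Next in line is F (427.6 Ma), and 427.6 − 323 = 104.6 Myr.

D, in the Carboniferous; 104.6 million years to F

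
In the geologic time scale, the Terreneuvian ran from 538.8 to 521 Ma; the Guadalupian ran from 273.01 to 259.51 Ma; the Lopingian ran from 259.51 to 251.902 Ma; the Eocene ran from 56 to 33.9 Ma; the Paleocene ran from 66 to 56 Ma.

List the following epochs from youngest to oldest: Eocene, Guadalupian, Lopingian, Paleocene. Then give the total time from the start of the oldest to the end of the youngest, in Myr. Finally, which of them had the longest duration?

Eocene → Paleocene → Lopingian → Guadalupian; total span 239.11 Myr; longest is Eocene

From the excerpt: Eocene 56–33.9; Guadalupian 273.01–259.51; Lopingian 259.51–251.902; Paleocene 66–56 (Ma).
Larger Ma is earlier, so the oldest is Guadalupian and the youngest is Eocene; youngest to oldest: Eocene, Paleocene, Lopingian, Guadalupian.
Oldest start 273.01 minus youngest end 33.9 gives 239.11 Myr overall.
Individual lengths (start − end): Eocene 22.1; Paleocene 10; Guadalupian 13.5; Lopingian 7.608. The largest is Eocene at 22.1 Myr.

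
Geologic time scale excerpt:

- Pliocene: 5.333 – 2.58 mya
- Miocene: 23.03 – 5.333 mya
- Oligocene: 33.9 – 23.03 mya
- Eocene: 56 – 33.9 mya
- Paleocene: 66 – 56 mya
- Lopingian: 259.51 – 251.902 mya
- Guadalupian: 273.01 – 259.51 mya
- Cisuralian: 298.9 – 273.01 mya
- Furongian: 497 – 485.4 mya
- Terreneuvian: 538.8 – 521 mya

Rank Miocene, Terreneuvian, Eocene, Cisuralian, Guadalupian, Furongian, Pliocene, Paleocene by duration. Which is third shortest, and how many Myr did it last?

Start − end for each: Miocene 23.03 − 5.333 = 17.697; Terreneuvian 538.8 − 521 = 17.8; Eocene 56 − 33.9 = 22.1; Cisuralian 298.9 − 273.01 = 25.89; Guadalupian 273.01 − 259.51 = 13.5; Furongian 497 − 485.4 = 11.6; Pliocene 5.333 − 2.58 = 2.753; Paleocene 66 − 56 = 10.
Ranking these from shortest: Pliocene < Paleocene < Furongian < Guadalupian < Miocene < Terreneuvian < Eocene < Cisuralian.
Position 3 in that ranking is Furongian, which lasted 11.6 Myr.

Furongian, 11.6 million years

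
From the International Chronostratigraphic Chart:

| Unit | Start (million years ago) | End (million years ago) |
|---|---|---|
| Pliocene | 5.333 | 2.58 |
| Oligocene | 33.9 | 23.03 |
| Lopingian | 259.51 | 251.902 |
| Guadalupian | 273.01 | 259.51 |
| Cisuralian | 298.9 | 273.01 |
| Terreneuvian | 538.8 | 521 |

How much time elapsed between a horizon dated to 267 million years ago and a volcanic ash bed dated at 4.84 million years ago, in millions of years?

262.16 million years

267 − 4.84 = 262.16 million years.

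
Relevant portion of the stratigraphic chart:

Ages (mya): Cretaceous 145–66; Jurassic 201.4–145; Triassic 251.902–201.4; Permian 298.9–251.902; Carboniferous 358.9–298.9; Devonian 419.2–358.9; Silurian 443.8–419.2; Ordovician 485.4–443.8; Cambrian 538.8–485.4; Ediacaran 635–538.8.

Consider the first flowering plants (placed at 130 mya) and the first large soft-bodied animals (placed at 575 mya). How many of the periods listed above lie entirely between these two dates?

The older date is 575 Ma and the younger is 130 Ma.
Periods with start < 575 and end > 130 Ma: Cambrian (538.8–485.4), Ordovician (485.4–443.8), Silurian (443.8–419.2), Devonian (419.2–358.9), Carboniferous (358.9–298.9), Permian (298.9–251.902), Triassic (251.902–201.4), Jurassic (201.4–145).
That is 8 complete periods.

8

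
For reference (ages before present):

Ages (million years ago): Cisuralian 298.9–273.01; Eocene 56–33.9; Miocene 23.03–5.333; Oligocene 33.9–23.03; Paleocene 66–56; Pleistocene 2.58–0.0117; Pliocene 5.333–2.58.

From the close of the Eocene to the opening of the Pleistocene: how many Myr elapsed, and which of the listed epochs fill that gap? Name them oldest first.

End of Eocene = 33.9 Ma; start of Pleistocene = 2.58 Ma.
Gap = 33.9 − 2.58 = 31.32 Myr.
Epochs wholly inside 33.9–2.58 Ma: Oligocene (33.9–23.03), Miocene (23.03–5.333), Pliocene (5.333–2.58).

31.32 million years; Oligocene, Miocene, Pliocene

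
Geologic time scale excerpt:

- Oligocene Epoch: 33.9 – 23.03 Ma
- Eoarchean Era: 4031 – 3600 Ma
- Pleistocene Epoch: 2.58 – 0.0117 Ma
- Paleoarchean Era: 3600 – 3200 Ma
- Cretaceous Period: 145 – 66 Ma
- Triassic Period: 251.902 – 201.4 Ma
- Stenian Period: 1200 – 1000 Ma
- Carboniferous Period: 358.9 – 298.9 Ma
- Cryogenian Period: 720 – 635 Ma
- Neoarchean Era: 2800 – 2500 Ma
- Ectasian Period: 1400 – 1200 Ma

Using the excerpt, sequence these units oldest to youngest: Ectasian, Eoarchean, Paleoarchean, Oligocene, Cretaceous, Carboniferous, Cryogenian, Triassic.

Read off each span (Ma): Ectasian 1400–1200; Eoarchean 4031–3600; Paleoarchean 3600–3200; Oligocene 33.9–23.03; Cretaceous 145–66; Carboniferous 358.9–298.9; Cryogenian 720–635; Triassic 251.902–201.4.
Larger Ma is older, so oldest→youngest is Eoarchean, Paleoarchean, Ectasian, Cryogenian, Carboniferous, Triassic, Cretaceous, Oligocene.

Eoarchean, then Paleoarchean, then Ectasian, then Cryogenian, then Carboniferous, then Triassic, then Cretaceous, then Oligocene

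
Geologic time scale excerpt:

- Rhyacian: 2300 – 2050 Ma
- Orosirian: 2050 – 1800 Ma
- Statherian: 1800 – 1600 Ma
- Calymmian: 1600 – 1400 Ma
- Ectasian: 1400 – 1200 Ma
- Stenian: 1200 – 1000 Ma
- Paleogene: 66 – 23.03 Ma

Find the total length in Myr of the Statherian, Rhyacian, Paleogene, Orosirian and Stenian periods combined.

942.97 million years

Each duration: Statherian = 200; Rhyacian = 250; Paleogene = 42.97; Orosirian = 250; Stenian = 200.
Sum: 200 + 250 + 42.97 + 250 + 200 = 942.97 Myr.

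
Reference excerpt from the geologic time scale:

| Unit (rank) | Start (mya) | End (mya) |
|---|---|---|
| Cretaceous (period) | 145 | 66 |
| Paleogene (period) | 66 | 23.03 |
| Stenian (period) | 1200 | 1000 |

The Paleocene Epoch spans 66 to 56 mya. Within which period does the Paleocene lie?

Paleogene

The Paleocene (66–56 Ma) lies entirely within 66–23.03 Ma, the Paleogene Period.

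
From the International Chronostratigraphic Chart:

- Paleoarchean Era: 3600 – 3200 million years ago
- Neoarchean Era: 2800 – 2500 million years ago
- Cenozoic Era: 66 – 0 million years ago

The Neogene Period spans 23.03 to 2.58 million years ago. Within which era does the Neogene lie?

The Neogene (23.03–2.58 Ma) lies entirely within 66–0 Ma, the Cenozoic Era.

Cenozoic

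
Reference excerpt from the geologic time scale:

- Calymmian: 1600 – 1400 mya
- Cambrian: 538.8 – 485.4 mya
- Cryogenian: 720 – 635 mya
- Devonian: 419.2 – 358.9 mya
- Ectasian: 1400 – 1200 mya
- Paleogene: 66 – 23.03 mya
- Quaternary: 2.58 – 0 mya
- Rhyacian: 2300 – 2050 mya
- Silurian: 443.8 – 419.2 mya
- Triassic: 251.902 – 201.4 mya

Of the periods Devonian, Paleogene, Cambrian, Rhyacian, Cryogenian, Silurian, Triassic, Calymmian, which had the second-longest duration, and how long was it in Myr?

Calymmian, 200 million years

Durations: Devonian 60.3; Paleogene 42.97; Cambrian 53.4; Rhyacian 250; Cryogenian 85; Silurian 24.6; Triassic 50.502; Calymmian 200 Myr.
Sorted longest-first: Rhyacian (250), Calymmian (200), Cryogenian (85), Devonian (60.3), Cambrian (53.4), Triassic (50.502), Paleogene (42.97), Silurian (24.6).
The second longest is Calymmian at 200 Myr.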